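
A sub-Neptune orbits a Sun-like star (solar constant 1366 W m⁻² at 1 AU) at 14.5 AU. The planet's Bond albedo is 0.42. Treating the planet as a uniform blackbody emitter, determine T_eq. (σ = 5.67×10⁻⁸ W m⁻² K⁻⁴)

Flux at 14.5 AU: S = 1366/14.5² = 6.50 W m⁻².
Energy balance: absorbed = emitted ⇒ πR²·S(1−A) = 4πR²·σT_eq⁴, so T_eq⁴ = S(1−A)/(4σ).
T_eq = [6.50 × 0.58 / (4 × 5.67×10⁻⁸)]^(1/4) = (1.66×10⁷)^(1/4) = 63.8 K.

T_eq ≈ 63.8 K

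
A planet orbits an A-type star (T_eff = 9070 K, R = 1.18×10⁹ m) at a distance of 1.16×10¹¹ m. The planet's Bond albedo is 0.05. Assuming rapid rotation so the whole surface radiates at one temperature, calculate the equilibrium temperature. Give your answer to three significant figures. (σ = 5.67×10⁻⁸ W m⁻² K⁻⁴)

L = 4πR_⋆²σT_⋆⁴ = 4π(1.18×10⁹)² × 5.67×10⁻⁸ × (9070)⁴ = 6.71×10²⁷ W.
S = L/(4πd²) = 3.97×10⁴ W m⁻².
Energy balance: absorbed = emitted ⇒ πR²·S(1−A) = 4πR²·σT_eq⁴, so T_eq⁴ = S(1−A)/(4σ).
T_eq = [3.97×10⁴ × 0.95 / (4 × 5.67×10⁻⁸)]^(1/4) = (1.66×10¹¹)^(1/4) = 639 K.

T_eq ≈ 639 K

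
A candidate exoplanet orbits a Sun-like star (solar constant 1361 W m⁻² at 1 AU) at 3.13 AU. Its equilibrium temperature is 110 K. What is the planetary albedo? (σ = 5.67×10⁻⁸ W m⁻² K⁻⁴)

Flux at 3.13 AU: S = 1361/3.13² = 139 W m⁻².
From T_eq⁴ = S(1−A)/(4σ): 1−A = 4σT_eq⁴/S.
1−A = 4 × 5.67×10⁻⁸ × (110)⁴ / 139 = 0.239.

A ≈ 0.76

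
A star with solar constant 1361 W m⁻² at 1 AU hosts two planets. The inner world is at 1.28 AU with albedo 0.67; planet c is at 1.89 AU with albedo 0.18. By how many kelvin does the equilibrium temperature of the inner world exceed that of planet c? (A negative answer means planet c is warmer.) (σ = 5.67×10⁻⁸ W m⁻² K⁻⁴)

T_eq = [S₀(1−A)/(4σd²)]^(1/4), so T ∝ (1−A)^(1/4) / √d.
T₁ = [1361×0.33/(4×5.67×10⁻⁸×1.28²)]^(1/4) = 186.46 K.
T₂ = [1361×0.82/(4×5.67×10⁻⁸×1.89²)]^(1/4) = 192.65 K.

ΔT ≈ -6.2 K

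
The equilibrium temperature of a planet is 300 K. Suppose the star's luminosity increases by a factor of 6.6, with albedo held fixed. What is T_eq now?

T_eq ∝ L^(1/4) · d^(−1/2).
T′ = 300 × 6.6^(1/4) = 481 K.

T_eq ≈ 481 K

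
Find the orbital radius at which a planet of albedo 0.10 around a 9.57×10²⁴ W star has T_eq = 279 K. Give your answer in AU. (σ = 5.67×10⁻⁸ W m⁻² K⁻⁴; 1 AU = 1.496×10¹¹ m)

From T_eq⁴ = L(1−A)/(16πσd²): d = √[L(1−A)/(16πσT_eq⁴)].
d = √[9.57×10²⁴ × 0.90 / (16π × 5.67×10⁻⁸ × (279)⁴)] = 2.23×10¹⁰ m = 0.149 AU.

d ≈ 0.149 AU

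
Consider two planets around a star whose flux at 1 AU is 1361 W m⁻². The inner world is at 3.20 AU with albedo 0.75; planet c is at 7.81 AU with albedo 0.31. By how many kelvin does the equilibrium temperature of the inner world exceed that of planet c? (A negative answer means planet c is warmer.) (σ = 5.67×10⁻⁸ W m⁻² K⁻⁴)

T_eq = [S₀(1−A)/(4σd²)]^(1/4), so T ∝ (1−A)^(1/4) / √d.
T₁ = [1361×0.25/(4×5.67×10⁻⁸×3.20²)]^(1/4) = 110.02 K.
T₂ = [1361×0.69/(4×5.67×10⁻⁸×7.81²)]^(1/4) = 90.77 K.

ΔT ≈ 19.2 K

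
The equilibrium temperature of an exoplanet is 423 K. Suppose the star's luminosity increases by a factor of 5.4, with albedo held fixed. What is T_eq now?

T_eq ∝ L^(1/4) · d^(−1/2).
T′ = 423 × 5.4^(1/4) = 645 K.

T_eq ≈ 645 K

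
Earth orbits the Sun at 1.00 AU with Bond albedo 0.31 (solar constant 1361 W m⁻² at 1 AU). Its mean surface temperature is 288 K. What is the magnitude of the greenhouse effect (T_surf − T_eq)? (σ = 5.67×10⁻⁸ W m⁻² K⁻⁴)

ΔT ≈ 34.3 K

S = 1361/1.00² = 1361 W m⁻².
T_eq = [S(1−A)/(4σ)]^(1/4) = [1361×0.69/(4×5.67×10⁻⁸)]^(1/4) = 253.7 K.
ΔT = T_surf − T_eq = 288 − 253.7.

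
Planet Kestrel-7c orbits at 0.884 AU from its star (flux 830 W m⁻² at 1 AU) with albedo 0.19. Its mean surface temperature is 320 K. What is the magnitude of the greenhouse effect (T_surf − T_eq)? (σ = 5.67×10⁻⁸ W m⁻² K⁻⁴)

ΔT ≈ 71.8 K

S = 830/0.884² = 1062 W m⁻².
T_eq = [S(1−A)/(4σ)]^(1/4) = [1062×0.81/(4×5.67×10⁻⁸)]^(1/4) = 248.2 K.
ΔT = T_surf − T_eq = 320 − 248.2.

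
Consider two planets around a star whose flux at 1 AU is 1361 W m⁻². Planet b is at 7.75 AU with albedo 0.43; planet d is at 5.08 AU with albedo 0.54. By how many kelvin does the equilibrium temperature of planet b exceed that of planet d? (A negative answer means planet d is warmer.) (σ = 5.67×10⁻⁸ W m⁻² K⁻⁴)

T_eq = [S₀(1−A)/(4σd²)]^(1/4), so T ∝ (1−A)^(1/4) / √d.
T₁ = [1361×0.57/(4×5.67×10⁻⁸×7.75²)]^(1/4) = 86.87 K.
T₂ = [1361×0.46/(4×5.67×10⁻⁸×5.08²)]^(1/4) = 101.70 K.

ΔT ≈ -14.8 K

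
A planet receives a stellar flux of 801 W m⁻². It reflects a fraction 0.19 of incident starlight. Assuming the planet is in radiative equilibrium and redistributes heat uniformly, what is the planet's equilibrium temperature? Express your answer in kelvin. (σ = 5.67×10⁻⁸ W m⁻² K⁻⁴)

Energy balance: absorbed = emitted ⇒ πR²·S(1−A) = 4πR²·σT_eq⁴, so T_eq⁴ = S(1−A)/(4σ).
T_eq = [801 × 0.81 / (4 × 5.67×10⁻⁸)]^(1/4) = (2.86×10⁹)^(1/4) = 231 K.

T_eq ≈ 231 K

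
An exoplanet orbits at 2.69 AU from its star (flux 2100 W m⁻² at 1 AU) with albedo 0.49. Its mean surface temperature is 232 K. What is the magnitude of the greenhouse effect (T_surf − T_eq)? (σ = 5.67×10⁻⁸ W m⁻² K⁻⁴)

ΔT ≈ 72.2 K

S = 2100/2.69² = 290.2 W m⁻².
T_eq = [S(1−A)/(4σ)]^(1/4) = [290.2×0.51/(4×5.67×10⁻⁸)]^(1/4) = 159.8 K.
ΔT = T_surf − T_eq = 232 − 159.8.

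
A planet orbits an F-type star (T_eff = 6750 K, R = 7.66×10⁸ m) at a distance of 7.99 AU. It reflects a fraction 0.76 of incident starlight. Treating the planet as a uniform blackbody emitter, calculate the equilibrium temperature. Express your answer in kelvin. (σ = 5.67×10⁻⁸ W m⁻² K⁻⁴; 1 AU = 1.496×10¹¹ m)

d = 7.99 AU = 1.20×10¹² m.
L = 4πR_⋆²σT_⋆⁴ = 4π(7.66×10⁸)² × 5.67×10⁻⁸ × (6750)⁴ = 8.68×10²⁶ W.
S = L/(4πd²) = 48.3 W m⁻².
Energy balance: absorbed = emitted ⇒ πR²·S(1−A) = 4πR²·σT_eq⁴, so T_eq⁴ = S(1−A)/(4σ).
T_eq = [48.3 × 0.24 / (4 × 5.67×10⁻⁸)]^(1/4) = (5.12×10⁷)^(1/4) = 84.6 K.

T_eq ≈ 84.6 K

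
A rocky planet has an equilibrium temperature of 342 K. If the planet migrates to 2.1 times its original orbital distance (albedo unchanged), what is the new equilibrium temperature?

T_eq ≈ 236 K

T_eq ∝ L^(1/4) · d^(−1/2).
T′ = 342 / 2.1^(1/2) = 236 K.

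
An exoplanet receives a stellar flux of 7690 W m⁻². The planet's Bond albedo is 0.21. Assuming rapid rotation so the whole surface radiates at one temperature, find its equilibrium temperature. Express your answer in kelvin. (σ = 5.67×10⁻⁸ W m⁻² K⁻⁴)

T_eq ≈ 405 K

Energy balance: absorbed = emitted ⇒ πR²·S(1−A) = 4πR²·σT_eq⁴, so T_eq⁴ = S(1−A)/(4σ).
T_eq = [7690 × 0.79 / (4 × 5.67×10⁻⁸)]^(1/4) = (2.68×10¹⁰)^(1/4) = 405 K.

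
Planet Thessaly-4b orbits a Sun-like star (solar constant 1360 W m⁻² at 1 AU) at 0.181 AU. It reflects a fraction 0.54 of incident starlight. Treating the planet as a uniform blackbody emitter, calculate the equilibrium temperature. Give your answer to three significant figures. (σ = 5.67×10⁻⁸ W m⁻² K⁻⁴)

Flux at 0.181 AU: S = 1360/0.181² = 4.15×10⁴ W m⁻².
Energy balance: absorbed = emitted ⇒ πR²·S(1−A) = 4πR²·σT_eq⁴, so T_eq⁴ = S(1−A)/(4σ).
T_eq = [4.15×10⁴ × 0.46 / (4 × 5.67×10⁻⁸)]^(1/4) = (8.42×10¹⁰)^(1/4) = 539 K.

T_eq ≈ 539 K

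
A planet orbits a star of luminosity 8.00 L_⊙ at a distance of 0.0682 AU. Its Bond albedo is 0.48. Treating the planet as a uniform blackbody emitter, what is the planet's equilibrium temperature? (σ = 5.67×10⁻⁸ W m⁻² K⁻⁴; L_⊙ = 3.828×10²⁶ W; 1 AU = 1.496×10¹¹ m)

T_eq ≈ 1520 K

d = 0.0682 AU = 1.02×10¹⁰ m.
L = 8.00 × 3.828×10²⁶ = 3.06×10²⁷ W.
Flux: S = L/(4πd²) = 3.06×10²⁷/(4π×(1.02×10¹⁰)²) = 2.34×10⁶ W m⁻².
Energy balance: absorbed = emitted ⇒ πR²·S(1−A) = 4πR²·σT_eq⁴, so T_eq⁴ = S(1−A)/(4σ).
T_eq = [2.34×10⁶ × 0.52 / (4 × 5.67×10⁻⁸)]^(1/4) = (5.37×10¹²)^(1/4) = 1520 K.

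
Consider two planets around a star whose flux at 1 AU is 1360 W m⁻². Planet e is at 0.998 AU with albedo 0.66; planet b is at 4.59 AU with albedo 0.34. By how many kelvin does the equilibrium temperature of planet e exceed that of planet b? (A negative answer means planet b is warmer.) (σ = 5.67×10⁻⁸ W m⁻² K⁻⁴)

T_eq = [S₀(1−A)/(4σd²)]^(1/4), so T ∝ (1−A)^(1/4) / √d.
T₁ = [1360×0.34/(4×5.67×10⁻⁸×0.998²)]^(1/4) = 212.71 K.
T₂ = [1360×0.66/(4×5.67×10⁻⁸×4.59²)]^(1/4) = 117.07 K.

ΔT ≈ 95.6 K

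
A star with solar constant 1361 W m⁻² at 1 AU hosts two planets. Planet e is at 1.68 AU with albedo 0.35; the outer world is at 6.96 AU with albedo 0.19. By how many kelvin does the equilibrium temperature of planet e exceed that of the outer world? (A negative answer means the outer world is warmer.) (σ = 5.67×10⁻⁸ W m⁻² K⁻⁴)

T_eq = [S₀(1−A)/(4σd²)]^(1/4), so T ∝ (1−A)^(1/4) / √d.
T₁ = [1361×0.65/(4×5.67×10⁻⁸×1.68²)]^(1/4) = 192.81 K.
T₂ = [1361×0.81/(4×5.67×10⁻⁸×6.96²)]^(1/4) = 100.09 K.

ΔT ≈ 92.7 K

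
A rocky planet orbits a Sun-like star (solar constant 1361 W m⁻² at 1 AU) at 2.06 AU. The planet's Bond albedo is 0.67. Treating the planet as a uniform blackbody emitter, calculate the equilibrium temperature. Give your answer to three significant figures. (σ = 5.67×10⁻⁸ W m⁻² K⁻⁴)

T_eq ≈ 147 K

Flux at 2.06 AU: S = 1361/2.06² = 321 W m⁻².
Energy balance: absorbed = emitted ⇒ πR²·S(1−A) = 4πR²·σT_eq⁴, so T_eq⁴ = S(1−A)/(4σ).
T_eq = [321 × 0.33 / (4 × 5.67×10⁻⁸)]^(1/4) = (4.67×10⁸)^(1/4) = 147 K.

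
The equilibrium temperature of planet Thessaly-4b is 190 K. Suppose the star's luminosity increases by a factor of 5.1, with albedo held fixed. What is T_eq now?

T_eq ∝ L^(1/4) · d^(−1/2).
T′ = 190 × 5.1^(1/4) = 286 K.

T_eq ≈ 286 K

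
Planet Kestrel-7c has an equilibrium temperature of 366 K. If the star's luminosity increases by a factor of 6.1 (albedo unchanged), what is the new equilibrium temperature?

T_eq ∝ L^(1/4) · d^(−1/2).
T′ = 366 × 6.1^(1/4) = 575 K.

T_eq ≈ 575 K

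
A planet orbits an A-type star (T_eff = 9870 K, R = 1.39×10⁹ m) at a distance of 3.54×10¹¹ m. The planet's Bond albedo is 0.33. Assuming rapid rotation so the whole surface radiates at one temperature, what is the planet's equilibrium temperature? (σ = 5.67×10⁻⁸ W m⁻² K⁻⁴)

T_eq ≈ 396 K

L = 4πR_⋆²σT_⋆⁴ = 4π(1.39×10⁹)² × 5.67×10⁻⁸ × (9870)⁴ = 1.31×10²⁸ W.
S = L/(4πd²) = 8300 W m⁻².
Energy balance: absorbed = emitted ⇒ πR²·S(1−A) = 4πR²·σT_eq⁴, so T_eq⁴ = S(1−A)/(4σ).
T_eq = [8300 × 0.67 / (4 × 5.67×10⁻⁸)]^(1/4) = (2.45×10¹⁰)^(1/4) = 396 K.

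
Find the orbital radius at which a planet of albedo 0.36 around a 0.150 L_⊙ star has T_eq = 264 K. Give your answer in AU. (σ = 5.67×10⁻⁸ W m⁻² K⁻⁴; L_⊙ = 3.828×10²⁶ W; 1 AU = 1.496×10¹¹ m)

d ≈ 0.344 AU

L = 0.150 × 3.828×10²⁶ = 5.74×10²⁵ W.
From T_eq⁴ = L(1−A)/(16πσd²): d = √[L(1−A)/(16πσT_eq⁴)].
d = √[5.74×10²⁵ × 0.64 / (16π × 5.67×10⁻⁸ × (264)⁴)] = 5.15×10¹⁰ m = 0.344 AU.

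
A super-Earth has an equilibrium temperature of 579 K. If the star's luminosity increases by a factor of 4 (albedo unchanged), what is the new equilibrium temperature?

T_eq ≈ 819 K

T_eq ∝ L^(1/4) · d^(−1/2).
T′ = 579 × 4^(1/4) = 819 K.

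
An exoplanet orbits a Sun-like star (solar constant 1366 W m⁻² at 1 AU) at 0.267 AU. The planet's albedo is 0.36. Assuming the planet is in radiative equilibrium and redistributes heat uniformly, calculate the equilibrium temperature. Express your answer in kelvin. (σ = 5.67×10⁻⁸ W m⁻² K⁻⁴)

T_eq ≈ 482 K

Flux at 0.267 AU: S = 1366/0.267² = 1.92×10⁴ W m⁻².
Energy balance: absorbed = emitted ⇒ πR²·S(1−A) = 4πR²·σT_eq⁴, so T_eq⁴ = S(1−A)/(4σ).
T_eq = [1.92×10⁴ × 0.64 / (4 × 5.67×10⁻⁸)]^(1/4) = (5.41×10¹⁰)^(1/4) = 482 K.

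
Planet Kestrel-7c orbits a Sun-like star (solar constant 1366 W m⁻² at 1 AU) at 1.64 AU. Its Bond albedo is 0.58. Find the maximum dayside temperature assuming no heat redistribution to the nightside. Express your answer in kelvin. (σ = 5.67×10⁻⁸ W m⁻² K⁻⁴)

T_ss ≈ 248 K

Flux at 1.64 AU: S = 1366/1.64² = 508 W m⁻².
With no redistribution each surface element balances locally: S(1−A) = σT⁴.
T = [508 × 0.42 / 5.67×10⁻⁸]^(1/4) = (3.76×10⁹)^(1/4) = 248 K.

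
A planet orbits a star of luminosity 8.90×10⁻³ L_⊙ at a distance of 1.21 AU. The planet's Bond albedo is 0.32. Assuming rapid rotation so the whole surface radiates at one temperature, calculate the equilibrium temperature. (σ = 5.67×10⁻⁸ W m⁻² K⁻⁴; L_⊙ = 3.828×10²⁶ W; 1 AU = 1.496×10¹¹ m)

d = 1.21 AU = 1.81×10¹¹ m.
L = 8.90×10⁻³ × 3.828×10²⁶ = 3.41×10²⁴ W.
Flux: S = L/(4πd²) = 3.41×10²⁴/(4π×(1.81×10¹¹)²) = 8.27 W m⁻².
Energy balance: absorbed = emitted ⇒ πR²·S(1−A) = 4πR²·σT_eq⁴, so T_eq⁴ = S(1−A)/(4σ).
T_eq = [8.27 × 0.68 / (4 × 5.67×10⁻⁸)]^(1/4) = (2.48×10⁷)^(1/4) = 70.6 K.

T_eq ≈ 70.6 K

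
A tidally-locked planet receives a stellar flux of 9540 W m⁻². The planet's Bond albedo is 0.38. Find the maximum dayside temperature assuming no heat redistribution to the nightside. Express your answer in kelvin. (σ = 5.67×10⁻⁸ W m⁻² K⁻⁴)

With no redistribution each surface element balances locally: S(1−A) = σT⁴.
T = [9540 × 0.62 / 5.67×10⁻⁸]^(1/4) = (1.04×10¹¹)^(1/4) = 568 K.

T_ss ≈ 568 K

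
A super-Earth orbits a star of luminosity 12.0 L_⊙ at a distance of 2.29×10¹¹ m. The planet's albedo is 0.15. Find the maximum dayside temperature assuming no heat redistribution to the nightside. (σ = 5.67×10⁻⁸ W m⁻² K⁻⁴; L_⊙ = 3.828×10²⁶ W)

T_ss ≈ 569 K

L = 12.0 × 3.828×10²⁶ = 4.59×10²⁷ W.
Flux: S = L/(4πd²) = 4.59×10²⁷/(4π×(2.29×10¹¹)²) = 6970 W m⁻².
With no redistribution each surface element balances locally: S(1−A) = σT⁴.
T = [6970 × 0.85 / 5.67×10⁻⁸]^(1/4) = (1.04×10¹¹)^(1/4) = 569 K.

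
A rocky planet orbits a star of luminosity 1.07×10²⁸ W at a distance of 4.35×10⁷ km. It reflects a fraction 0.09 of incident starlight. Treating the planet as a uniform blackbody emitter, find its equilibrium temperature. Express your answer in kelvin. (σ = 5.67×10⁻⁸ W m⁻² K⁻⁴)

T_eq ≈ 1160 K

d = 4.35×10⁷ km = 4.35×10¹⁰ m.
Flux: S = L/(4πd²) = 1.07×10²⁸/(4π×(4.35×10¹⁰)²) = 4.50×10⁵ W m⁻².
Energy balance: absorbed = emitted ⇒ πR²·S(1−A) = 4πR²·σT_eq⁴, so T_eq⁴ = S(1−A)/(4σ).
T_eq = [4.50×10⁵ × 0.91 / (4 × 5.67×10⁻⁸)]^(1/4) = (1.81×10¹²)^(1/4) = 1160 K.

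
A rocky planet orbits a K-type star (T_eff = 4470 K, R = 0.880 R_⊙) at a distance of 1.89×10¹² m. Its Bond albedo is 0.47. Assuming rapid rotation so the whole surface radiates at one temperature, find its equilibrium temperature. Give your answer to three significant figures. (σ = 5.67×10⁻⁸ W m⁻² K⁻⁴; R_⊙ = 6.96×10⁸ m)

R_⋆ = 0.880 × 6.96×10⁸ = 6.12×10⁸ m.
L = 4πR_⋆²σT_⋆⁴ = 4π(6.12×10⁸)² × 5.67×10⁻⁸ × (4470)⁴ = 1.07×10²⁶ W.
S = L/(4πd²) = 2.38 W m⁻².
Energy balance: absorbed = emitted ⇒ πR²·S(1−A) = 4πR²·σT_eq⁴, so T_eq⁴ = S(1−A)/(4σ).
T_eq = [2.38 × 0.53 / (4 × 5.67×10⁻⁸)]^(1/4) = (5.56×10⁶)^(1/4) = 48.5 K.

T_eq ≈ 48.5 K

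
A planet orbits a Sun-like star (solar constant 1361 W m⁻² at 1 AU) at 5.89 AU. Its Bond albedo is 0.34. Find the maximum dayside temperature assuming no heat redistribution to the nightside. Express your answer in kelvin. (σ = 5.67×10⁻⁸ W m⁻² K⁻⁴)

Flux at 5.89 AU: S = 1361/5.89² = 39.2 W m⁻².
With no redistribution each surface element balances locally: S(1−A) = σT⁴.
T = [39.2 × 0.66 / 5.67×10⁻⁸]^(1/4) = (4.57×10⁸)^(1/4) = 146 K.

T_ss ≈ 146 K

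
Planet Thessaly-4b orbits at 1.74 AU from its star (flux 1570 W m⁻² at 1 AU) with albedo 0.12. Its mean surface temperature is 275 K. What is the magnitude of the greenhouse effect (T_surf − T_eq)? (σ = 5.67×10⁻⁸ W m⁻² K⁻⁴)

S = 1570/1.74² = 518.6 W m⁻².
T_eq = [S(1−A)/(4σ)]^(1/4) = [518.6×0.88/(4×5.67×10⁻⁸)]^(1/4) = 211.8 K.
ΔT = T_surf − T_eq = 275 − 211.8.

ΔT ≈ 63.2 K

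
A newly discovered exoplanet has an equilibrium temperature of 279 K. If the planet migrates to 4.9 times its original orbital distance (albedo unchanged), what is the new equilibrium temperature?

T_eq ∝ L^(1/4) · d^(−1/2).
T′ = 279 / 4.9^(1/2) = 126 K.

T_eq ≈ 126 K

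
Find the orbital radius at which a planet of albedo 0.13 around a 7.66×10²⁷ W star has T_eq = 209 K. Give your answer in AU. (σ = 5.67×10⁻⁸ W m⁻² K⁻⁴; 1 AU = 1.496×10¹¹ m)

From T_eq⁴ = L(1−A)/(16πσd²): d = √[L(1−A)/(16πσT_eq⁴)].
d = √[7.66×10²⁷ × 0.87 / (16π × 5.67×10⁻⁸ × (209)⁴)] = 1.11×10¹² m = 7.40 AU.

d ≈ 7.40 AU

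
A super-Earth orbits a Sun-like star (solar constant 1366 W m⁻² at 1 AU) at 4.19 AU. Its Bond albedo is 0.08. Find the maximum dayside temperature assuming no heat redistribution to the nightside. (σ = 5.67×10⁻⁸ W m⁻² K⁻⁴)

Flux at 4.19 AU: S = 1366/4.19² = 77.8 W m⁻².
With no redistribution each surface element balances locally: S(1−A) = σT⁴.
T = [77.8 × 0.92 / 5.67×10⁻⁸]^(1/4) = (1.26×10⁹)^(1/4) = 188 K.

T_ss ≈ 188 K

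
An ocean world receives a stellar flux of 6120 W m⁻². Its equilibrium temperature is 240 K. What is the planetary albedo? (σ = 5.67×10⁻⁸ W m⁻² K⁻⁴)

A ≈ 0.88

From T_eq⁴ = S(1−A)/(4σ): 1−A = 4σT_eq⁴/S.
1−A = 4 × 5.67×10⁻⁸ × (240)⁴ / 6120 = 0.123.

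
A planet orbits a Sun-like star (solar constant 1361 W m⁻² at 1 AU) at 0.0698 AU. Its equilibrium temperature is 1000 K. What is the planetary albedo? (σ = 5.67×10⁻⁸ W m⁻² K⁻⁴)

A ≈ 0.19

Flux at 0.0698 AU: S = 1361/0.0698² = 2.79×10⁵ W m⁻².
From T_eq⁴ = S(1−A)/(4σ): 1−A = 4σT_eq⁴/S.
1−A = 4 × 5.67×10⁻⁸ × (1000)⁴ / 2.79×10⁵ = 0.812.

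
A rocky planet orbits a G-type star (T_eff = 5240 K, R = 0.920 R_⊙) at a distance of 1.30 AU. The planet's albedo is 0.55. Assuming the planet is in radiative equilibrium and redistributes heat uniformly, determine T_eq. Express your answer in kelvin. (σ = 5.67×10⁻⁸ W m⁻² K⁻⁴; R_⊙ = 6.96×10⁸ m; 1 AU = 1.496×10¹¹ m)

T_eq ≈ 174 K

R_⋆ = 0.920 × 6.96×10⁸ = 6.40×10⁸ m.
d = 1.30 AU = 1.94×10¹¹ m.
L = 4πR_⋆²σT_⋆⁴ = 4π(6.40×10⁸)² × 5.67×10⁻⁸ × (5240)⁴ = 2.20×10²⁶ W.
S = L/(4πd²) = 463 W m⁻².
Energy balance: absorbed = emitted ⇒ πR²·S(1−A) = 4πR²·σT_eq⁴, so T_eq⁴ = S(1−A)/(4σ).
T_eq = [463 × 0.45 / (4 × 5.67×10⁻⁸)]^(1/4) = (9.19×10⁸)^(1/4) = 174 K.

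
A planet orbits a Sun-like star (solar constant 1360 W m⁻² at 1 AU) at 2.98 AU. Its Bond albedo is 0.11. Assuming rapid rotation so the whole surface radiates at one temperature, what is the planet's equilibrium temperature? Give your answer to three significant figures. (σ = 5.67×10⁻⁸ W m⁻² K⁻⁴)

T_eq ≈ 157 K

Flux at 2.98 AU: S = 1360/2.98² = 153 W m⁻².
Energy balance: absorbed = emitted ⇒ πR²·S(1−A) = 4πR²·σT_eq⁴, so T_eq⁴ = S(1−A)/(4σ).
T_eq = [153 × 0.89 / (4 × 5.67×10⁻⁸)]^(1/4) = (6.01×10⁸)^(1/4) = 157 K.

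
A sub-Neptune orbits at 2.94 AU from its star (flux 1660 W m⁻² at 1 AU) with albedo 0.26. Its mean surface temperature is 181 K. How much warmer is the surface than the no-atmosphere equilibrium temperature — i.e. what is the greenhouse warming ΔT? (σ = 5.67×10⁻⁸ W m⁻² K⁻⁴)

ΔT ≈ 22.8 K

S = 1660/2.94² = 192.0 W m⁻².
T_eq = [S(1−A)/(4σ)]^(1/4) = [192.0×0.74/(4×5.67×10⁻⁸)]^(1/4) = 158.2 K.
ΔT = T_surf − T_eq = 181 − 158.2.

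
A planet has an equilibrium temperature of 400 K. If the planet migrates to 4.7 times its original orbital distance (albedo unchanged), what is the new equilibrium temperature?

T_eq ≈ 185 K

T_eq ∝ L^(1/4) · d^(−1/2).
T′ = 400 / 4.7^(1/2) = 185 K.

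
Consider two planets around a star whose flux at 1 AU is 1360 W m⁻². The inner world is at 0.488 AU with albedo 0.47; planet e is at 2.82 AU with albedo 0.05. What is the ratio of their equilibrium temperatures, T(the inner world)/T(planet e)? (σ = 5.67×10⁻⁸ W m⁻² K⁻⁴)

T₁/T₂ ≈ 2.078

T_eq = [S₀(1−A)/(4σd²)]^(1/4), so T ∝ (1−A)^(1/4) / √d.
T₁ = [1360×0.53/(4×5.67×10⁻⁸×0.488²)]^(1/4) = 339.89 K.
T₂ = [1360×0.95/(4×5.67×10⁻⁸×2.82²)]^(1/4) = 163.60 K.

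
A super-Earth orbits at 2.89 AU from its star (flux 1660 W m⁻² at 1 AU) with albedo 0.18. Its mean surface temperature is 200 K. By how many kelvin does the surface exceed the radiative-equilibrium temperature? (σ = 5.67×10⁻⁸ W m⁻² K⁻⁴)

ΔT ≈ 36.3 K

S = 1660/2.89² = 198.8 W m⁻².
T_eq = [S(1−A)/(4σ)]^(1/4) = [198.8×0.82/(4×5.67×10⁻⁸)]^(1/4) = 163.7 K.
ΔT = T_surf − T_eq = 200 − 163.7.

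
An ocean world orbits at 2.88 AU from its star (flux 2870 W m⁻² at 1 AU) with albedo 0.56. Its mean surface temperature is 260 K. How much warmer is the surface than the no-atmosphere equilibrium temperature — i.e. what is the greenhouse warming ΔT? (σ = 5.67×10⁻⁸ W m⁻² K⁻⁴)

ΔT ≈ 99.0 K

S = 2870/2.88² = 346.0 W m⁻².
T_eq = [S(1−A)/(4σ)]^(1/4) = [346.0×0.44/(4×5.67×10⁻⁸)]^(1/4) = 161.0 K.
ΔT = T_surf − T_eq = 260 − 161.0.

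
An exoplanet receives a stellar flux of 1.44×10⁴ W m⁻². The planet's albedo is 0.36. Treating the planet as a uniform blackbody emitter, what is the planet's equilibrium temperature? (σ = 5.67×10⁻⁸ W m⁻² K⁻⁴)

Energy balance: absorbed = emitted ⇒ πR²·S(1−A) = 4πR²·σT_eq⁴, so T_eq⁴ = S(1−A)/(4σ).
T_eq = [1.44×10⁴ × 0.64 / (4 × 5.67×10⁻⁸)]^(1/4) = (4.06×10¹⁰)^(1/4) = 449 K.

T_eq ≈ 449 K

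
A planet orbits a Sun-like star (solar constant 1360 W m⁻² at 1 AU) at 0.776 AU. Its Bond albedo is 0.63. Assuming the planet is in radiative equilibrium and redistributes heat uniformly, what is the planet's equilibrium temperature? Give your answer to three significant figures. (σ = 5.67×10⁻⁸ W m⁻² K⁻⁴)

T_eq ≈ 246 K

Flux at 0.776 AU: S = 1360/0.776² = 2260 W m⁻².
Energy balance: absorbed = emitted ⇒ πR²·S(1−A) = 4πR²·σT_eq⁴, so T_eq⁴ = S(1−A)/(4σ).
T_eq = [2260 × 0.37 / (4 × 5.67×10⁻⁸)]^(1/4) = (3.68×10⁹)^(1/4) = 246 K.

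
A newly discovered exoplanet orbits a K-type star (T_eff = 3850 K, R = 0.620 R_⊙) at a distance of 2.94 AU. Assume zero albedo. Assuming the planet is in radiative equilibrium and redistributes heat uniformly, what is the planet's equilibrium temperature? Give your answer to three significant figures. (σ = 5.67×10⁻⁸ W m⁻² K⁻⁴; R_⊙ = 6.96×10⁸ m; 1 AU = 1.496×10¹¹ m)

T_eq ≈ 85.3 K

R_⋆ = 0.620 × 6.96×10⁸ = 4.32×10⁸ m.
d = 2.94 AU = 4.40×10¹¹ m.
L = 4πR_⋆²σT_⋆⁴ = 4π(4.32×10⁸)² × 5.67×10⁻⁸ × (3850)⁴ = 2.91×10²⁵ W.
S = L/(4πd²) = 12.0 W m⁻².
Energy balance: absorbed = emitted ⇒ πR²·S(1−A) = 4πR²·σT_eq⁴, so T_eq⁴ = S(1−A)/(4σ).
T_eq = [12.0 × 1.00 / (4 × 5.67×10⁻⁸)]^(1/4) = (5.29×10⁷)^(1/4) = 85.3 K.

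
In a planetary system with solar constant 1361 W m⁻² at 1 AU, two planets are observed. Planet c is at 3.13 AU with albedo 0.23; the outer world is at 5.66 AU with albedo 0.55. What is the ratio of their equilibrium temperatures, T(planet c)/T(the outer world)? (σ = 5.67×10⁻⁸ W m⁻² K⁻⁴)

T₁/T₂ ≈ 1.538

T_eq = [S₀(1−A)/(4σd²)]^(1/4), so T ∝ (1−A)^(1/4) / √d.
T₁ = [1361×0.77/(4×5.67×10⁻⁸×3.13²)]^(1/4) = 147.37 K.
T₂ = [1361×0.45/(4×5.67×10⁻⁸×5.66²)]^(1/4) = 95.82 K.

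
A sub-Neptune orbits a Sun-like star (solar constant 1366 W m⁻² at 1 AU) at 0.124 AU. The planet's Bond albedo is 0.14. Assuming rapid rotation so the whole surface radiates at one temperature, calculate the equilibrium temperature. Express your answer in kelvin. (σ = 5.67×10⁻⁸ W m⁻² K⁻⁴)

T_eq ≈ 762 K

Flux at 0.124 AU: S = 1366/0.124² = 8.88×10⁴ W m⁻².
Energy balance: absorbed = emitted ⇒ πR²·S(1−A) = 4πR²·σT_eq⁴, so T_eq⁴ = S(1−A)/(4σ).
T_eq = [8.88×10⁴ × 0.86 / (4 × 5.67×10⁻⁸)]^(1/4) = (3.37×10¹¹)^(1/4) = 762 K.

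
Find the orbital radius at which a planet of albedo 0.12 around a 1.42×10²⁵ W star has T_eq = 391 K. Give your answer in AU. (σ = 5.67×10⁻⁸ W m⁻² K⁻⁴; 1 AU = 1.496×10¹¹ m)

From T_eq⁴ = L(1−A)/(16πσd²): d = √[L(1−A)/(16πσT_eq⁴)].
d = √[1.42×10²⁵ × 0.88 / (16π × 5.67×10⁻⁸ × (391)⁴)] = 1.37×10¹⁰ m = 0.0916 AU.

d ≈ 0.0916 AU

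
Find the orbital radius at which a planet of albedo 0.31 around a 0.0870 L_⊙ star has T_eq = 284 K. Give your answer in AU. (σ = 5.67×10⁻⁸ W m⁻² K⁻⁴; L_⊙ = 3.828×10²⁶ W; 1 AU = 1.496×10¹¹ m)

d ≈ 0.235 AU

L = 0.0870 × 3.828×10²⁶ = 3.33×10²⁵ W.
From T_eq⁴ = L(1−A)/(16πσd²): d = √[L(1−A)/(16πσT_eq⁴)].
d = √[3.33×10²⁵ × 0.69 / (16π × 5.67×10⁻⁸ × (284)⁴)] = 3.52×10¹⁰ m = 0.235 AU.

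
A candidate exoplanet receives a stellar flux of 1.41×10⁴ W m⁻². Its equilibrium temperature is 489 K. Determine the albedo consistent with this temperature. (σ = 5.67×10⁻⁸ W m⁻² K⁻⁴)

A ≈ 0.08

From T_eq⁴ = S(1−A)/(4σ): 1−A = 4σT_eq⁴/S.
1−A = 4 × 5.67×10⁻⁸ × (489)⁴ / 1.41×10⁴ = 0.920.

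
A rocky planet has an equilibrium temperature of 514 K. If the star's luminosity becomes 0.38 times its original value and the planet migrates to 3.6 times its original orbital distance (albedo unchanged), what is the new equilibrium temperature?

T_eq ≈ 213 K

T_eq ∝ L^(1/4) · d^(−1/2).
T′ = 514 × 0.38^(1/4) / 3.6^(1/2) = 213 K.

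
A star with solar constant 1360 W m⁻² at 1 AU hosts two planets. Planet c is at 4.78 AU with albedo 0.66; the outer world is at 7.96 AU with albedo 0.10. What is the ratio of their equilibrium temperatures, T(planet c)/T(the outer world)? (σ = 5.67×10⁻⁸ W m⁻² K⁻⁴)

T₁/T₂ ≈ 1.012

T_eq = [S₀(1−A)/(4σd²)]^(1/4), so T ∝ (1−A)^(1/4) / √d.
T₁ = [1360×0.34/(4×5.67×10⁻⁸×4.78²)]^(1/4) = 97.19 K.
T₂ = [1360×0.90/(4×5.67×10⁻⁸×7.96²)]^(1/4) = 96.07 K.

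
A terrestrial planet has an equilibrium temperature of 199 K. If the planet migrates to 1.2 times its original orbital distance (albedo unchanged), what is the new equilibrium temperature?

T_eq ∝ L^(1/4) · d^(−1/2).
T′ = 199 / 1.2^(1/2) = 182 K.

T_eq ≈ 182 K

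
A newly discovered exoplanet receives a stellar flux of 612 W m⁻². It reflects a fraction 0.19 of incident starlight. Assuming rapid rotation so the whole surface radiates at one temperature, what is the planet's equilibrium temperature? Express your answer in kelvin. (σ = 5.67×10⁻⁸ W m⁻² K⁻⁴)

T_eq ≈ 216 K

Energy balance: absorbed = emitted ⇒ πR²·S(1−A) = 4πR²·σT_eq⁴, so T_eq⁴ = S(1−A)/(4σ).
T_eq = [612 × 0.81 / (4 × 5.67×10⁻⁸)]^(1/4) = (2.19×10⁹)^(1/4) = 216 K.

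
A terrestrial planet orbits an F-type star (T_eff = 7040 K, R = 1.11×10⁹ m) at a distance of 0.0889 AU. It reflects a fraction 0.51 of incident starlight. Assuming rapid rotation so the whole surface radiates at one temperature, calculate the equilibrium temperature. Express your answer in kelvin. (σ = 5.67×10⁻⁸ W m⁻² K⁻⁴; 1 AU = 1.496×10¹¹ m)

d = 0.0889 AU = 1.33×10¹⁰ m.
L = 4πR_⋆²σT_⋆⁴ = 4π(1.11×10⁹)² × 5.67×10⁻⁸ × (7040)⁴ = 2.16×10²⁷ W.
S = L/(4πd²) = 9.70×10⁵ W m⁻².
Energy balance: absorbed = emitted ⇒ πR²·S(1−A) = 4πR²·σT_eq⁴, so T_eq⁴ = S(1−A)/(4σ).
T_eq = [9.70×10⁵ × 0.49 / (4 × 5.67×10⁻⁸)]^(1/4) = (2.10×10¹²)^(1/4) = 1200 K.

T_eq ≈ 1200 K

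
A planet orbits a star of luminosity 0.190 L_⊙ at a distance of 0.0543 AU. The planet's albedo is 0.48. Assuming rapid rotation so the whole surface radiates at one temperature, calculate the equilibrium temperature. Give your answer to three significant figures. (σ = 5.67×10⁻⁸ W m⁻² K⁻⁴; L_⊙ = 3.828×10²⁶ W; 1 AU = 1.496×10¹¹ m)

T_eq ≈ 670 K

d = 0.0543 AU = 8.12×10⁹ m.
L = 0.190 × 3.828×10²⁶ = 7.27×10²⁵ W.
Flux: S = L/(4πd²) = 7.27×10²⁵/(4π×(8.12×10⁹)²) = 8.77×10⁴ W m⁻².
Energy balance: absorbed = emitted ⇒ πR²·S(1−A) = 4πR²·σT_eq⁴, so T_eq⁴ = S(1−A)/(4σ).
T_eq = [8.77×10⁴ × 0.52 / (4 × 5.67×10⁻⁸)]^(1/4) = (2.01×10¹¹)^(1/4) = 670 K.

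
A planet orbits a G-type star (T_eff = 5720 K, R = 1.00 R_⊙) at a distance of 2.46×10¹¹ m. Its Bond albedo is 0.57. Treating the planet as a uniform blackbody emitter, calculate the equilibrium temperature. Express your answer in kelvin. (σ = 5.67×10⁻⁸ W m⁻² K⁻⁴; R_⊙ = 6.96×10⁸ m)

T_eq ≈ 174 K

R_⋆ = 1.00 × 6.96×10⁸ = 6.96×10⁸ m.
L = 4πR_⋆²σT_⋆⁴ = 4π(6.96×10⁸)² × 5.67×10⁻⁸ × (5720)⁴ = 3.69×10²⁶ W.
S = L/(4πd²) = 486 W m⁻².
Energy balance: absorbed = emitted ⇒ πR²·S(1−A) = 4πR²·σT_eq⁴, so T_eq⁴ = S(1−A)/(4σ).
T_eq = [486 × 0.43 / (4 × 5.67×10⁻⁸)]^(1/4) = (9.21×10⁸)^(1/4) = 174 K.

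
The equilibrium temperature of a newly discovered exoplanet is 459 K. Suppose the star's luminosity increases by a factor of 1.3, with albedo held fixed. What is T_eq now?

T_eq ∝ L^(1/4) · d^(−1/2).
T′ = 459 × 1.3^(1/4) = 490 K.

T_eq ≈ 490 K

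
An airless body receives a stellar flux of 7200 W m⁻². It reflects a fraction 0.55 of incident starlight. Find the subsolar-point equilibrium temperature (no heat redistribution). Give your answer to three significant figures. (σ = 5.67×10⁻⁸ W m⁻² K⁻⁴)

T_ss ≈ 489 K

At the subsolar point the surface absorbs S(1−A) and emits σT⁴ per unit area — no factor of 4, since only the local patch is in balance.
T = [7200 × 0.45 / 5.67×10⁻⁸]^(1/4) = (5.71×10¹⁰)^(1/4) = 489 K.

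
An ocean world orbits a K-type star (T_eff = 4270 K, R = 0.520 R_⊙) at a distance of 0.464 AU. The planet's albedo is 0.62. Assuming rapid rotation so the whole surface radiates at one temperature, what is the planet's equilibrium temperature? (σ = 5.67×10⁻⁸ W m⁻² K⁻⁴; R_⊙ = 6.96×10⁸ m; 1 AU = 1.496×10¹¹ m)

R_⋆ = 0.520 × 6.96×10⁸ = 3.62×10⁸ m.
d = 0.464 AU = 6.94×10¹⁰ m.
L = 4πR_⋆²σT_⋆⁴ = 4π(3.62×10⁸)² × 5.67×10⁻⁸ × (4270)⁴ = 3.10×10²⁵ W.
S = L/(4πd²) = 512 W m⁻².
Energy balance: absorbed = emitted ⇒ πR²·S(1−A) = 4πR²·σT_eq⁴, so T_eq⁴ = S(1−A)/(4σ).
T_eq = [512 × 0.38 / (4 × 5.67×10⁻⁸)]^(1/4) = (8.59×10⁸)^(1/4) = 171 K.

T_eq ≈ 171 K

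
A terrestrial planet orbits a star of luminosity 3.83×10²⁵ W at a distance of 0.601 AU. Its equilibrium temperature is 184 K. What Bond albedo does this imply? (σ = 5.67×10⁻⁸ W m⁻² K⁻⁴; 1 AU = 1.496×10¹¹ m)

A ≈ 0.31

d = 0.601 AU = 8.99×10¹⁰ m.
Flux: S = L/(4πd²) = 3.83×10²⁵/(4π×(8.99×10¹⁰)²) = 377 W m⁻².
From T_eq⁴ = S(1−A)/(4σ): 1−A = 4σT_eq⁴/S.
1−A = 4 × 5.67×10⁻⁸ × (184)⁴ / 377 = 0.690.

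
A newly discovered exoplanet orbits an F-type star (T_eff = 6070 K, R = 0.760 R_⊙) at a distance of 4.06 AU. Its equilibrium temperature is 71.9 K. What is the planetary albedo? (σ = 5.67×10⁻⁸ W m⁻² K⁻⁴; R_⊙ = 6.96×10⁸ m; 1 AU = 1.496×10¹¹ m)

R_⋆ = 0.760 × 6.96×10⁸ = 5.29×10⁸ m.
d = 4.06 AU = 6.07×10¹¹ m.
L = 4πR_⋆²σT_⋆⁴ = 4π(5.29×10⁸)² × 5.67×10⁻⁸ × (6070)⁴ = 2.71×10²⁶ W.
S = L/(4πd²) = 58.4 W m⁻².
From T_eq⁴ = S(1−A)/(4σ): 1−A = 4σT_eq⁴/S.
1−A = 4 × 5.67×10⁻⁸ × (71.9)⁴ / 58.4 = 0.104.

A ≈ 0.90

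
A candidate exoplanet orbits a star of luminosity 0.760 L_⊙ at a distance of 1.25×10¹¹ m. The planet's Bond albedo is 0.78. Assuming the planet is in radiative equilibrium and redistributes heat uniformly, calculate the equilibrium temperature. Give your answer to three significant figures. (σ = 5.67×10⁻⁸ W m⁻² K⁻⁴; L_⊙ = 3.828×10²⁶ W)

L = 0.760 × 3.828×10²⁶ = 2.91×10²⁶ W.
Flux: S = L/(4πd²) = 2.91×10²⁶/(4π×(1.25×10¹¹)²) = 1480 W m⁻².
Energy balance: absorbed = emitted ⇒ πR²·S(1−A) = 4πR²·σT_eq⁴, so T_eq⁴ = S(1−A)/(4σ).
T_eq = [1480 × 0.22 / (4 × 5.67×10⁻⁸)]^(1/4) = (1.44×10⁹)^(1/4) = 195 K.

T_eq ≈ 195 K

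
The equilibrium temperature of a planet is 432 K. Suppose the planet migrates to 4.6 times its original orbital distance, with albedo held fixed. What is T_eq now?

T_eq ∝ L^(1/4) · d^(−1/2).
T′ = 432 / 4.6^(1/2) = 201 K.

T_eq ≈ 201 K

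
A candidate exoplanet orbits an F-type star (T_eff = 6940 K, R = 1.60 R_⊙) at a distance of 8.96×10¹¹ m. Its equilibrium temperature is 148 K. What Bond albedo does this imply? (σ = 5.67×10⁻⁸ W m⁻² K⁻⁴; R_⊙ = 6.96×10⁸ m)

R_⋆ = 1.60 × 6.96×10⁸ = 1.11×10⁹ m.
L = 4πR_⋆²σT_⋆⁴ = 4π(1.11×10⁹)² × 5.67×10⁻⁸ × (6940)⁴ = 2.05×10²⁷ W.
S = L/(4πd²) = 203 W m⁻².
From T_eq⁴ = S(1−A)/(4σ): 1−A = 4σT_eq⁴/S.
1−A = 4 × 5.67×10⁻⁸ × (148)⁴ / 203 = 0.536.

A ≈ 0.46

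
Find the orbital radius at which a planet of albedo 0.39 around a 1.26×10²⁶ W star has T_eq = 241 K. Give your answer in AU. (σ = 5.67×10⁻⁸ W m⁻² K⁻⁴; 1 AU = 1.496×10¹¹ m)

d ≈ 0.598 AU

From T_eq⁴ = L(1−A)/(16πσd²): d = √[L(1−A)/(16πσT_eq⁴)].
d = √[1.26×10²⁶ × 0.61 / (16π × 5.67×10⁻⁸ × (241)⁴)] = 8.94×10¹⁰ m = 0.598 AU.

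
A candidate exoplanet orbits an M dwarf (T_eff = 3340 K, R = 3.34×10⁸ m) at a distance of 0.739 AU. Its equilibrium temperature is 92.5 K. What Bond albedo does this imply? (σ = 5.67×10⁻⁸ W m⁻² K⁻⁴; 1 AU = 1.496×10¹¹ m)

A ≈ 0.74

d = 0.739 AU = 1.11×10¹¹ m.
L = 4πR_⋆²σT_⋆⁴ = 4π(3.34×10⁸)² × 5.67×10⁻⁸ × (3340)⁴ = 9.89×10²⁴ W.
S = L/(4πd²) = 64.4 W m⁻².
From T_eq⁴ = S(1−A)/(4σ): 1−A = 4σT_eq⁴/S.
1−A = 4 × 5.67×10⁻⁸ × (92.5)⁴ / 64.4 = 0.258.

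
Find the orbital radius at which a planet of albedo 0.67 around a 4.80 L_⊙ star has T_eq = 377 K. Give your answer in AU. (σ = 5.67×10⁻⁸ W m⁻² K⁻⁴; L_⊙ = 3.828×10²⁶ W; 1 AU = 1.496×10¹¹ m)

d ≈ 0.686 AU

L = 4.80 × 3.828×10²⁶ = 1.84×10²⁷ W.
From T_eq⁴ = L(1−A)/(16πσd²): d = √[L(1−A)/(16πσT_eq⁴)].
d = √[1.84×10²⁷ × 0.33 / (16π × 5.67×10⁻⁸ × (377)⁴)] = 1.03×10¹¹ m = 0.686 AU.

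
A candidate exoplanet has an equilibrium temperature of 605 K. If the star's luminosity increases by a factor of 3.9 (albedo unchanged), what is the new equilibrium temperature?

T_eq ∝ L^(1/4) · d^(−1/2).
T′ = 605 × 3.9^(1/4) = 850 K.

T_eq ≈ 850 K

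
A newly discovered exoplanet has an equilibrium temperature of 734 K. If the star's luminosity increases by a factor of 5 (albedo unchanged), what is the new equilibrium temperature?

T_eq ≈ 1100 K

T_eq ∝ L^(1/4) · d^(−1/2).
T′ = 734 × 5^(1/4) = 1100 K.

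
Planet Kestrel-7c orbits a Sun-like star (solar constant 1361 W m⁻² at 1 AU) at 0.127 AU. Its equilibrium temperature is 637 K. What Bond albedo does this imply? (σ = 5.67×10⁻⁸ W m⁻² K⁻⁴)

A ≈ 0.56

Flux at 0.127 AU: S = 1361/0.127² = 8.44×10⁴ W m⁻².
From T_eq⁴ = S(1−A)/(4σ): 1−A = 4σT_eq⁴/S.
1−A = 4 × 5.67×10⁻⁸ × (637)⁴ / 8.44×10⁴ = 0.443.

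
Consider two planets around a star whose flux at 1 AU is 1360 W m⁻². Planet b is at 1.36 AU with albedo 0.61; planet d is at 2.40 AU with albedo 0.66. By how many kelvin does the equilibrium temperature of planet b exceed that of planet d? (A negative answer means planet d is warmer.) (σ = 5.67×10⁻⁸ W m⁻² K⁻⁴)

ΔT ≈ 51.4 K

T_eq = [S₀(1−A)/(4σd²)]^(1/4), so T ∝ (1−A)^(1/4) / √d.
T₁ = [1360×0.39/(4×5.67×10⁻⁸×1.36²)]^(1/4) = 188.57 K.
T₂ = [1360×0.34/(4×5.67×10⁻⁸×2.40²)]^(1/4) = 137.16 K.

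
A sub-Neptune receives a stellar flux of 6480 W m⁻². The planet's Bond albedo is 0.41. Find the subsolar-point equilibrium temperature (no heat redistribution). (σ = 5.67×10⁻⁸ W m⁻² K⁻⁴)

T_ss ≈ 510 K

At the subsolar point the surface absorbs S(1−A) and emits σT⁴ per unit area — no factor of 4, since only the local patch is in balance.
T = [6480 × 0.59 / 5.67×10⁻⁸]^(1/4) = (6.74×10¹⁰)^(1/4) = 510 K.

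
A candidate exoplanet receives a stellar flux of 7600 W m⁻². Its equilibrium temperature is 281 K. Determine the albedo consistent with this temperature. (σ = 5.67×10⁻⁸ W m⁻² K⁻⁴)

A ≈ 0.81

From T_eq⁴ = S(1−A)/(4σ): 1−A = 4σT_eq⁴/S.
1−A = 4 × 5.67×10⁻⁸ × (281)⁴ / 7600 = 0.186.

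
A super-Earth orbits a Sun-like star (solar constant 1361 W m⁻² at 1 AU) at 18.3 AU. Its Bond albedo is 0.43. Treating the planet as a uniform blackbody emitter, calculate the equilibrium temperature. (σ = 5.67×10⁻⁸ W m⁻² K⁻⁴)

T_eq ≈ 56.5 K

Flux at 18.3 AU: S = 1361/18.3² = 4.06 W m⁻².
Energy balance: absorbed = emitted ⇒ πR²·S(1−A) = 4πR²·σT_eq⁴, so T_eq⁴ = S(1−A)/(4σ).
T_eq = [4.06 × 0.57 / (4 × 5.67×10⁻⁸)]^(1/4) = (1.02×10⁷)^(1/4) = 56.5 K.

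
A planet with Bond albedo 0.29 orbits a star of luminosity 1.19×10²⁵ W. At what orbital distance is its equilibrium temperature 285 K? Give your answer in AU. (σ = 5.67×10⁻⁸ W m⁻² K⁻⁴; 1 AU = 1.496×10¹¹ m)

d ≈ 0.142 AU

From T_eq⁴ = L(1−A)/(16πσd²): d = √[L(1−A)/(16πσT_eq⁴)].
d = √[1.19×10²⁵ × 0.71 / (16π × 5.67×10⁻⁸ × (285)⁴)] = 2.12×10¹⁰ m = 0.142 AU.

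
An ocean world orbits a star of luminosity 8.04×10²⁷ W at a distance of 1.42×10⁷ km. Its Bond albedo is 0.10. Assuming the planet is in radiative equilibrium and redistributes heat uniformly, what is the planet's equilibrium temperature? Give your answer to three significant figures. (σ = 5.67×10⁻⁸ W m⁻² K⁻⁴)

d = 1.42×10⁷ km = 1.42×10¹⁰ m.
Flux: S = L/(4πd²) = 8.04×10²⁷/(4π×(1.42×10¹⁰)²) = 3.17×10⁶ W m⁻².
Energy balance: absorbed = emitted ⇒ πR²·S(1−A) = 4πR²·σT_eq⁴, so T_eq⁴ = S(1−A)/(4σ).
T_eq = [3.17×10⁶ × 0.90 / (4 × 5.67×10⁻⁸)]^(1/4) = (1.26×10¹³)^(1/4) = 1880 K.

T_eq ≈ 1880 K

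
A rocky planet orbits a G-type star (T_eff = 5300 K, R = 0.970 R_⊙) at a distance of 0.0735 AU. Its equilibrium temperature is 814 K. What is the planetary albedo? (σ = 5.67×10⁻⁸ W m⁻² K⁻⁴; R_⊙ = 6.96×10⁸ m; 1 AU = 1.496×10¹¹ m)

R_⋆ = 0.970 × 6.96×10⁸ = 6.75×10⁸ m.
d = 0.0735 AU = 1.10×10¹⁰ m.
L = 4πR_⋆²σT_⋆⁴ = 4π(6.75×10⁸)² × 5.67×10⁻⁸ × (5300)⁴ = 2.56×10²⁶ W.
S = L/(4πd²) = 1.69×10⁵ W m⁻².
From T_eq⁴ = S(1−A)/(4σ): 1−A = 4σT_eq⁴/S.
1−A = 4 × 5.67×10⁻⁸ × (814)⁴ / 1.69×10⁵ = 0.590.

A ≈ 0.41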